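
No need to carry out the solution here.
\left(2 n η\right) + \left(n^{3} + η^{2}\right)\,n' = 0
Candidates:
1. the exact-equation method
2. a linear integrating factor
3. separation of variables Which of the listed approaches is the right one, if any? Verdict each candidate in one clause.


Verdict: the exact-equation method — the compatibility test passes: the n-derivative of 2 n η matches the η-derivative of n^{3} + η^{2}, so integrate a potential.
- the exact-equation method — applicable, and directly so.
- a linear integrating factor: a nonlinear term in the unknown puts this outside the integrating-factor template.
- separation of variables: the two dependences are entangled, not a clean product of one-variable pieces.


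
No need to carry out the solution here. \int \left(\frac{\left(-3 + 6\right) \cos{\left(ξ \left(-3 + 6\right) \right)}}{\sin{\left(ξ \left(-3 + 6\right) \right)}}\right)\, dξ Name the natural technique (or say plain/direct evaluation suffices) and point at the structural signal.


Verdict: u-substitution — read it as f(\sin{\left(ξ \left(-3 + 6\right) \right)}) times a constant multiple of d(\sin{\left(ξ \left(-3 + 6\right) \right)}): one substitution, u = \sin{\left(ξ \left(-3 + 6\right) \right)}, finishes it.


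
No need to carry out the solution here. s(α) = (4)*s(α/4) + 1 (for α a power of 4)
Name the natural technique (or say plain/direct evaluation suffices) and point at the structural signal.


Best approach: the master substitution — a divide-and-conquer shape: argument α/4, so change variables with α = 4^m and solve the linear version.


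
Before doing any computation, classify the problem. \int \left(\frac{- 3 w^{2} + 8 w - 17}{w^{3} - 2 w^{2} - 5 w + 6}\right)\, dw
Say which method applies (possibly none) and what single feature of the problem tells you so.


Method: partial fractions — the integrand is a proper rational function and its denominator w^{3} - 2 w^{2} - 5 w + 6 factors into distinct pieces, so it splits into simple fractions.


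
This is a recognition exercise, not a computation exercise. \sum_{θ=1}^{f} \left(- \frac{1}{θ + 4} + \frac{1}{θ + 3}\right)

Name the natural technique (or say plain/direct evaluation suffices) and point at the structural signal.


Best approach: telescoping — a difference of consecutive values of one function (\frac{1}{θ + 3} at one index and the next) — telescoping by construction.


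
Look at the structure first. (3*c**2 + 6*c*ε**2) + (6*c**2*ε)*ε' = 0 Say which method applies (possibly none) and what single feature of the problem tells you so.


Verdict: the exact-equation method — 3*c**2 + 6*c*ε**2 and 6*c**2*ε pass the exactness check on the nose, so no integrating factor in c or ε is needed at all.


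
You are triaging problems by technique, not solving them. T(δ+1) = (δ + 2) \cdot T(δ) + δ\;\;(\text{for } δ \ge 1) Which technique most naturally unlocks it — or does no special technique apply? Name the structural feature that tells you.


Verdict: a summation factor — with the index-dependent coefficient δ + 2, dividing by the cumulative product turns the left side into a pure difference.


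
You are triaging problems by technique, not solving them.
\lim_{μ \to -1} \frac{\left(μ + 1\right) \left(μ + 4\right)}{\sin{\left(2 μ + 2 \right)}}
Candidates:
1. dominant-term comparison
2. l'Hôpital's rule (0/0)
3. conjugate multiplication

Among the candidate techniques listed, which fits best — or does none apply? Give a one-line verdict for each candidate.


Method: l'Hôpital's rule (0/0) — the 0/0 form at -1 is the signature situation for l'Hôpital's rule. A first-order expansion at the point is an equally standard path; the rule packages it.
- dominant-term comparison — no ranking of term growth rates resolves the limit here.
- l'Hôpital's rule (0/0) — a fit — the right tool for this form.
- conjugate multiplication — there is no infinity-minus-infinity radical difference to rationalize.


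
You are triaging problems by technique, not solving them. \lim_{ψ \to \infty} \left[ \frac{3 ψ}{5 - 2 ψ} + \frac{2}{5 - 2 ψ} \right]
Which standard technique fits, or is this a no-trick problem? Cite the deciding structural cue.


Diagnosis: dominant-term comparison — growth-rate triage: the leading powers of ψ decide the limit, everything else is noise. Viewed as a single quotient this is an ∞/∞ form — an at-infinity application of l'Hôpital's rule would also resolve it; comparing leading growth reads the answer without differentiating.


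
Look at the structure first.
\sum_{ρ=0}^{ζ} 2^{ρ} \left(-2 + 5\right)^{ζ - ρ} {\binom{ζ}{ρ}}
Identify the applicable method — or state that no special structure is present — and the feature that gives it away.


Verdict: the binomial theorem — the binomial coefficients weight matched powers of 2 and (-2 + 5), which is exactly the expansion of a binomial power.


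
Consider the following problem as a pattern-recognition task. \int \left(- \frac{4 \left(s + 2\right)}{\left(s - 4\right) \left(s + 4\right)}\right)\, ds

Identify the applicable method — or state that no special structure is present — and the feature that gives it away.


Verdict: partial fractions — a proper rational integrand whose denominator splits into simpler factors — decompose into partial fractions first.


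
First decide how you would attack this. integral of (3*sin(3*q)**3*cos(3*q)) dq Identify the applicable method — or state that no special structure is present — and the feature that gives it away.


Technique: u-substitution — structure check: outer function, inner expression sin(3*q), inner derivative as a factor — the classic u = sin(3*q) pattern.


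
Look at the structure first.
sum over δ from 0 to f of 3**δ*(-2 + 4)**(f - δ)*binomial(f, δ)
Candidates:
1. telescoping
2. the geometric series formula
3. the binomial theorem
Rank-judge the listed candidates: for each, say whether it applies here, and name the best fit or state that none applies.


Diagnosis: the binomial theorem — binomial(f, δ) weighting matched powers of 3 and (-2 + 4) is the expanded form of (3 + (-2 + 4))^f — fold it back up.
- telescoping: writing out consecutive terms as given produces no pairwise cancellation.
- the geometric series formula — dividing successive terms gives an index-dependent quantity, not a constant.
- the binomial theorem — yes — fits the structure here.


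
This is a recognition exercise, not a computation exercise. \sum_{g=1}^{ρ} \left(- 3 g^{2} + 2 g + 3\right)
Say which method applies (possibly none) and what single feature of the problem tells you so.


Best approach: no special technique — with only polynomial terms in g present, the classical sum-of-powers identities are all you need.


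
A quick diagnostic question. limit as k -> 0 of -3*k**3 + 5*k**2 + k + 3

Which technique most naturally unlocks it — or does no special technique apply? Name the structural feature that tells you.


Diagnosis: no special technique — nothing blocks direct substitution at 0: plug in and finish.


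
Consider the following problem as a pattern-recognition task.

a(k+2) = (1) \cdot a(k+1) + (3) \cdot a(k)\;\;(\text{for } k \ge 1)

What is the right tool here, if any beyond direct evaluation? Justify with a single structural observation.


Best approach: the characteristic-root method — fixed numeric weights on consecutive terms and no forcing term added: the root method in its home territory.


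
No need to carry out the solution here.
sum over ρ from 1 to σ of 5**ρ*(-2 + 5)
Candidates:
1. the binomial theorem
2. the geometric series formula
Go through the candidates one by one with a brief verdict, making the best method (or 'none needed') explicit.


Technique: the geometric series formula — each summand is the previous one scaled by 5; that constant multiplier is itself the geometric structure.
- the binomial theorem: there is no sum-raised-to-a-power identity hiding in these terms.
- the geometric series formula: yes — fits the structure here.


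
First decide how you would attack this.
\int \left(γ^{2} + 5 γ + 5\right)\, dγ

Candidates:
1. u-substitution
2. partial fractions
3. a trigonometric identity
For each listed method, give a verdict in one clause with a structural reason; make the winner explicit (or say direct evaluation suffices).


Verdict: no special technique — every term is a constant multiple of a power of γ; term-wise power-rule integration needs no preliminary transformation.
- u-substitution: any workable substitution here is cosmetic — the integrand is already in directly integrable form.
- partial fractions — there is no rational-function structure to decompose.
- a trigonometric identity: there is no trigonometric structure at all — the integrand carries no sine or cosine to rewrite.


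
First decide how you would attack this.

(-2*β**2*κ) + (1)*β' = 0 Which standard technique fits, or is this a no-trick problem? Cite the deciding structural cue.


Method: separation of variables — solved for the derivative, the right side splits multiplicatively into a function of each variable alone — divide and integrate each side.


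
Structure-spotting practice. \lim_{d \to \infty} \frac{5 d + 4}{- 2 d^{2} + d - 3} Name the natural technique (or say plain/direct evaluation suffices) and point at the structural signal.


Diagnosis: dominant-term comparison — as d grows, only the highest-degree terms matter — compare leading terms and read the limit off. Viewed as a single quotient this is an ∞/∞ form — an at-infinity application of l'Hôpital's rule would also resolve it; comparing leading growth reads the answer without differentiating.


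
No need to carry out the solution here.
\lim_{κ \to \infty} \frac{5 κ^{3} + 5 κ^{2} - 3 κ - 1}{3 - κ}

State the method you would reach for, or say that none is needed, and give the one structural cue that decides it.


Best approach: dominant-term comparison — at large κ only the top-degree terms survive; compare the leading terms and the limit falls out. As a single quotient, the ∞/∞ shape would yield to repeated differentiation as well — the growth comparison gets there in one look.


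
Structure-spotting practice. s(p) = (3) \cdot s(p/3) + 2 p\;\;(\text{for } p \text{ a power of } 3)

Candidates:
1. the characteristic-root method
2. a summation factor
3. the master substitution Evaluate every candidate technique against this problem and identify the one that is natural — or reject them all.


Technique: the master substitution — the argument contracts 3-fold per step: reindex p exponentially and solve the linear recurrence in the new index.
- the characteristic-root method — a divided-index call is not the fixed-shift linear shape that characteristic roots solve.
- a summation factor — the recursion divides its index rather than shifting it — there is no previous-term chain for a summation factor to telescope.
- the master substitution — a fit — the right tool for this form.


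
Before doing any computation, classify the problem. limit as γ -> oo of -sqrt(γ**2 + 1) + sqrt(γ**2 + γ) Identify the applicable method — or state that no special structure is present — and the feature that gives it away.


Method: conjugate multiplication — divergence minus divergence hides a finite answer — expose it by pairing sqrt(γ**2 + γ) - sqrt(γ**2 + 1) with its conjugate.


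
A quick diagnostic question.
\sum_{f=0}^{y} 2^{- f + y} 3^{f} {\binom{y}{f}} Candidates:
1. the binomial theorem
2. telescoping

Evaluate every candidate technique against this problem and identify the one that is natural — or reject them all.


Diagnosis: the binomial theorem — binomial coefficients against complementary powers of 3 and 2: recognize the binomial expansion and resum.
- the binomial theorem: applicable, and directly so.
- telescoping: computed from the summand as displayed, the partial sums build up without the pairwise collapse telescoping exploits.


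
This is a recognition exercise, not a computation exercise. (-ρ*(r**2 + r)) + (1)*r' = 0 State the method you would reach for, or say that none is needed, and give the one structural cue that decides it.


Technique: separation of variables — the slope splits multiplicatively: ρ carrying all ρ-dependence times r**2 + r carrying all r-dependence — separate and integrate. A Bernoulli rewrite would carry it as the equation stands — separating the variables needs no rearrangement either.


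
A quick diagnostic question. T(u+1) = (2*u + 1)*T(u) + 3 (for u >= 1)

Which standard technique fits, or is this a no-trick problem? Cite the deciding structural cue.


Best approach: a summation factor — one step of memory with a weight 2*u + 1 that changes as the index grows — the summation-factor construction is built for this.


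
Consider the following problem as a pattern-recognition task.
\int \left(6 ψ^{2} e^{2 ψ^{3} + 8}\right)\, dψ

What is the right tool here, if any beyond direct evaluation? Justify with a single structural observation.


Technique: u-substitution — collected, the integrand has one factor that is, up to a constant, the derivative of an inner expression the rest depends on — substitute for that inner expression.


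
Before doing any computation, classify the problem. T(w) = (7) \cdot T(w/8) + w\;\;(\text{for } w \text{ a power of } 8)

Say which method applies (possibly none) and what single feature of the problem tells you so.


Diagnosis: the master substitution — the argument contracts 8-fold per step: reindex w exponentially and solve the linear recurrence in the new index.


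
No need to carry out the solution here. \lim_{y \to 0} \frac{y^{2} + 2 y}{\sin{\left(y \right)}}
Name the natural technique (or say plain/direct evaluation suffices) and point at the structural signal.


Method: l'Hôpital's rule (0/0) — the 0/0 form at 0 is the signature situation for l'Hôpital's rule. Expanding numerator and denominator to first order gives the same value — the rule automates exactly that.


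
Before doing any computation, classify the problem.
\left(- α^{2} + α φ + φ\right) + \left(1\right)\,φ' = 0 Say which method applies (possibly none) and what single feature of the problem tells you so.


Verdict: a linear integrating factor — the unknown enters only to the first power against a nonzero forcing term — the integrating-factor template applies directly.


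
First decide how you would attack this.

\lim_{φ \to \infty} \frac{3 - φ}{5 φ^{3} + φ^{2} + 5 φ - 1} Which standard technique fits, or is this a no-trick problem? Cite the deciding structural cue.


Verdict: dominant-term comparison — divide through by the highest power of φ; every lower-order term dies and the dominant terms decide the limit. Differentiating the expression as a single quotient would eventually settle it as well; matching dominant growth settles it immediately.


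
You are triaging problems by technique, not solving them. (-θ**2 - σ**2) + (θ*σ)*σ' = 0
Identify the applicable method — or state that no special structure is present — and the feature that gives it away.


Technique: the homogeneous substitution — scaling θ and σ together leaves the slope fixed — it depends only on σ/θ, so substitute the ratio. A Bernoulli substitution is a fair alternative on this equation directly; the homogeneous reading takes it as given.


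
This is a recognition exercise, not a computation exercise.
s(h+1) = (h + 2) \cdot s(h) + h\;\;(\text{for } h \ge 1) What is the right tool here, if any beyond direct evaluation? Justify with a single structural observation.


Technique: a summation factor — the coefficient h + 2 drifts with the index, so no fixed root exists; normalizing by the cumulative product telescopes it.


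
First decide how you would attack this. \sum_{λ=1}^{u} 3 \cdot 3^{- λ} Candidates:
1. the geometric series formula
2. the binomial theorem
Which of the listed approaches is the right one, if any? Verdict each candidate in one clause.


Diagnosis: the geometric series formula — consecutive terms stand in a fixed index-free ratio — the geometric sum formula closes it.
- the geometric series formula: yes, a natural case for it.
- the binomial theorem: the terms do not reassemble into a binomial power.


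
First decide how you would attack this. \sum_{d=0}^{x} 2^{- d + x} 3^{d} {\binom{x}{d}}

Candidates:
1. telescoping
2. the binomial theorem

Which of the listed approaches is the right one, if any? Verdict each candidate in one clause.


Method: the binomial theorem — terms weighting {\binom{x}{d}} against matched powers of 3 and 2 reassemble into (3 + 2)^x by the binomial theorem.
- telescoping — neither a shifted-difference shape nor integer-spaced poles are present.
- the binomial theorem — applicable, and directly so.


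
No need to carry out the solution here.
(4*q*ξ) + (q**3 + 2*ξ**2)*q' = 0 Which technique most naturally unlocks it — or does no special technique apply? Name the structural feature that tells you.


Verdict: the exact-equation method — the mixed-partials test passes for 4*q*ξ and q**3 + 2*ξ**2, so a potential function exists as presented.


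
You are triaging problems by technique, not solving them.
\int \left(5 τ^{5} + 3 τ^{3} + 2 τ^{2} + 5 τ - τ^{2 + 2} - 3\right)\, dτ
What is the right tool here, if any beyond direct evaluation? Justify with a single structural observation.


Method: no special technique — scan for structure and find none: constant multiples of powers of τ, integrate directly.


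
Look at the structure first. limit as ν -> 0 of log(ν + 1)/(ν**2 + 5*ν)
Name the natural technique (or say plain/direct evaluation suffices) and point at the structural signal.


Verdict: l'Hôpital's rule (0/0) — the 0/0 form at 0 is the signature situation for l'Hôpital's rule. The standard small-argument limits would also carry it; the rule is the systematic route.


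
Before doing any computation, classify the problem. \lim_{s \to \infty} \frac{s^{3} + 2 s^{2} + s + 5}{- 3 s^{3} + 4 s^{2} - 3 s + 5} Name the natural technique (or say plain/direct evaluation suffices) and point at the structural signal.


Technique: dominant-term comparison — as s grows, only the highest-degree terms matter — compare leading terms and read the limit off. As a single quotient, the ∞/∞ shape would yield to repeated differentiation as well — the growth comparison gets there in one look.


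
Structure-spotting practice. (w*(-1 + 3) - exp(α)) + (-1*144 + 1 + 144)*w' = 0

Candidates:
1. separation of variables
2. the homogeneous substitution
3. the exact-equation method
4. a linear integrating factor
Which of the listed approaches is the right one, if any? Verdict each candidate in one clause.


Verdict: a linear integrating factor — arrange it as w' + (-1 + 3)·w = (the forcing term) and the integrating factor does the rest.
- separation of variables: the two dependences do not factor apart.
- the homogeneous substitution — rescaling both variables together changes the slope, so no ratio substitution collapses it.
- the exact-equation method — exactness fails on the nose — the mixed partials do not match.
- a linear integrating factor — a fit — the right tool for this form.


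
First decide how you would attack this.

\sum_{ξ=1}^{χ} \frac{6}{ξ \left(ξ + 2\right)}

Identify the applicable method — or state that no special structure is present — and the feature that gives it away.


Technique: telescoping — rewrite \frac{6}{ξ \left(ξ + 2\right)} as simple fractions and successive terms eat each other — only the edges survive.


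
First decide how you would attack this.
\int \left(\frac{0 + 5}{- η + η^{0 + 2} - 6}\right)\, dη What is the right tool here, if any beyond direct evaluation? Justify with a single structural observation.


Technique: partial fractions — (- η + η^{0 + 2} - 6) splits into linear pieces, so the quotient is a sum of simple fractions — decompose before integrating.


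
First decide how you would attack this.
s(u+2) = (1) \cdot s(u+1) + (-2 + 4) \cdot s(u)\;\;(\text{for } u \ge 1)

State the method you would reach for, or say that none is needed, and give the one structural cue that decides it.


Technique: the characteristic-root method — shift-invariance with fixed coefficients calls for exponential trials; the characteristic polynomial finds every r^u.


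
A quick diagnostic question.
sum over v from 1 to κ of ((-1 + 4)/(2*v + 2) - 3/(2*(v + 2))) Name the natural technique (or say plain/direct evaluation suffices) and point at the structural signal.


Best approach: telescoping — this sum is a zipper: each term contributes (-1 + 4)/(2*v + 2) and removes the next index's value, which the following term puts back, closing term by term.


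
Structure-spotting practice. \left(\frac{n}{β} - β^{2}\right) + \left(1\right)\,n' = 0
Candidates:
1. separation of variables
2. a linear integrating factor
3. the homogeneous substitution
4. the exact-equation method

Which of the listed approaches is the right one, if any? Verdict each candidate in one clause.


Best approach: a linear integrating factor — linear in the unknown with genuine forcing: multiply through by the exponential of the integrated coefficient and the left side closes into one derivative.
- separation of variables: no algebra isolates the independent variable on one side and the unknown on the other.
- a linear integrating factor: yes, a natural case for it.
- the homogeneous substitution — the slope is not a function of the ratio of the variables alone.
- the exact-equation method — the mixed partial derivatives differ, so the left side is not a total differential.


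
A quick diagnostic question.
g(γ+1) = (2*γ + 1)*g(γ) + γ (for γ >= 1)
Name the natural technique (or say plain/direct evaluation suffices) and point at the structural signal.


Diagnosis: a summation factor — first-order linear but the coefficient 2*γ + 1 moves with the index — divide by the cumulative product and telescope.


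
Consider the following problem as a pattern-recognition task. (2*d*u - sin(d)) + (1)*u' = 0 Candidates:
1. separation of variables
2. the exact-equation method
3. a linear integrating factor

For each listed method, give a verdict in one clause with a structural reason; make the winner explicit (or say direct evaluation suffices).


Diagnosis: a linear integrating factor — first power of u, nonzero forcing: the integrating-factor recipe applies verbatim with p = 2*d.
- separation of variables — no division isolates the independent variable from the unknown.
- the exact-equation method: the mixed-partials test fails on this split — it is not an exact differential as presented.
- a linear integrating factor — applies; the problem has the shape this method handles.


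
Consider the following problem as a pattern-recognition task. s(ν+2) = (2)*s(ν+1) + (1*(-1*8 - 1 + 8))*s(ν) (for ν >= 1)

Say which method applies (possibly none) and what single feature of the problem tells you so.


Best approach: the characteristic-root method — try a geometric ansatz r^ν: constant coefficients turn the recurrence into one polynomial equation in r.


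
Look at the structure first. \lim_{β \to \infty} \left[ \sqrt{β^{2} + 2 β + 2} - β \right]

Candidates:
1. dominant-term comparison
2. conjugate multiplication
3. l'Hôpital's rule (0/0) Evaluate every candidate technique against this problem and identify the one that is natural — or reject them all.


Method: conjugate multiplication — the difference \sqrt{β^{2} + 2 β + 2} - β is an ∞ − ∞ stalemate; its conjugate partner breaks the tie.
- dominant-term comparison: no ranking of term growth rates resolves the limit here.
- conjugate multiplication: yes — fits the structure here.
- l'Hôpital's rule (0/0) — substitution produces ∞ − ∞ rather than a vanishing quotient; the rule needs a 0/0 ratio to act on.


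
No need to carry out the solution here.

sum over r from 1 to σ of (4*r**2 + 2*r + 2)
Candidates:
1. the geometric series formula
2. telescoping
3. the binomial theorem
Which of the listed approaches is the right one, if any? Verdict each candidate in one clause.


Verdict: no special technique — the sum is polynomial through and through; closed forms for each power of r finish it directly.
- the geometric series formula: the term-to-term ratio changes with the index, so the geometric formula cannot close it.
- telescoping: the terms as presented offer no neighboring cancellation — a telescoping rewrite may exist, but the displayed structure does not hand one over.
- the binomial theorem: no binomial coefficients pair with matched powers.


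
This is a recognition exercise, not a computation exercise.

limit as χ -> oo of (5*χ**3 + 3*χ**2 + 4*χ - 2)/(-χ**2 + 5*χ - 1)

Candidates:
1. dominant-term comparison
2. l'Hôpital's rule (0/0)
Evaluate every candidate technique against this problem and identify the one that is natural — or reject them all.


Verdict: dominant-term comparison — divide through by the highest power of χ; every lower-order term dies and the dominant terms decide the limit.
- dominant-term comparison: applies; the problem has the shape this method handles.
- l'Hôpital's rule (0/0): as a single quotient the expression runs to ∞/∞ at the limit point — an at-infinity form of the rule would apply, though the leading-growth comparison is the direct reading.


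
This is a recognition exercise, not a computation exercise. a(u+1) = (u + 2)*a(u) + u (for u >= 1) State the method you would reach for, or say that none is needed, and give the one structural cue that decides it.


Best approach: a summation factor — normalize by the running product of u + 2: the left side becomes a difference, and differences sum.


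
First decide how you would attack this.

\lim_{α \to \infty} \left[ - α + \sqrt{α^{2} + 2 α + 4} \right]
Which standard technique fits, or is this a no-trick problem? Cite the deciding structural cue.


Method: conjugate multiplication — divergence minus divergence hides a finite answer — expose it by pairing \sqrt{α^{2} + 2 α + 4} - α with its conjugate.


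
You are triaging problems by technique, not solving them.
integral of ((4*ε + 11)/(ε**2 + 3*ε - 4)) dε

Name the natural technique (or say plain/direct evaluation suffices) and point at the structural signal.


Best approach: partial fractions — the bottom, ε**2 + 3*ε - 4, comes apart into simple factors, and a proper rational function over split factors decomposes.


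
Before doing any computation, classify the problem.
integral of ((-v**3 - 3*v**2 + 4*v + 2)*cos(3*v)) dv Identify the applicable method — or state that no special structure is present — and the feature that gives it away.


Verdict: integration by parts — a polynomial factor -v**3 - 3*v**2 + 4*v + 2 multiplies cos(3*v); differentiating -v**3 - 3*v**2 + 4*v + 2 lowers its degree while cos(3*v) integrates cleanly, so parts wins.


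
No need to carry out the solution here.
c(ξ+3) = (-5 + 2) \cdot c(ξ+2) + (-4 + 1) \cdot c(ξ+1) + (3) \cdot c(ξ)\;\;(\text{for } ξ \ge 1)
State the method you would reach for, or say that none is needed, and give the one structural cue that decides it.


Technique: the characteristic-root method — fixed numeric weights on consecutive terms and no forcing term added: the root method in its home territory.


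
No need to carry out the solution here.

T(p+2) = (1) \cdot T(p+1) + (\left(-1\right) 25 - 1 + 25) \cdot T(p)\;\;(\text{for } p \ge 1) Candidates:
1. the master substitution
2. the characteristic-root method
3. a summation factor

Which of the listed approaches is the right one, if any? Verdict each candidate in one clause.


Best approach: the characteristic-root method — because shifting p leaves the equation's coefficients unchanged, exponential trials reduce it to algebra.
- the master substitution: this is shift-type recursion, outside the divide-and-conquer template.
- the characteristic-root method: yes, a natural case for it.
- a summation factor: the recurrence reaches back more than one step, outside the first-order family a summation factor normalizes.


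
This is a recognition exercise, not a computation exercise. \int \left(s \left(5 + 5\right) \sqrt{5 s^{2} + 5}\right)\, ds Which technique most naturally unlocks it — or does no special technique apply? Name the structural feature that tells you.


Diagnosis: u-substitution — collected, the integrand has one factor that is, up to a constant, the derivative of an inner expression the rest depends on — substitute for that inner expression.


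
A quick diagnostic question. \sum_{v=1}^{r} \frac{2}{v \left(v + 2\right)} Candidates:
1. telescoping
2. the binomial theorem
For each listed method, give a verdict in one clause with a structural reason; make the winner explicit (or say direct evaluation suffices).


Best approach: telescoping — one partial-fraction pass turns \frac{2}{v \left(v + 2\right)} into a shifted difference, and shifted differences telescope.
- telescoping — yes — fits the structure here.
- the binomial theorem — the summand does not match any term pattern of an expanded binomial power.


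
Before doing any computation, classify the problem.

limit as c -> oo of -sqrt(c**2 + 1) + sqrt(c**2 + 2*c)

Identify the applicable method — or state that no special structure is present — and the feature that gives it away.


Method: conjugate multiplication — the ∞ − ∞ radical form is the exact trigger for the conjugate maneuver.


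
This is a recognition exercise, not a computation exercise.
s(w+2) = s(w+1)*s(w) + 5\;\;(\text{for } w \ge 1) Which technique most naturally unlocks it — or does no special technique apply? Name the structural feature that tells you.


Verdict: no special technique — the unknown enters the rule nonlinearly, not as a weighted sum — no linear method is even well-posed.


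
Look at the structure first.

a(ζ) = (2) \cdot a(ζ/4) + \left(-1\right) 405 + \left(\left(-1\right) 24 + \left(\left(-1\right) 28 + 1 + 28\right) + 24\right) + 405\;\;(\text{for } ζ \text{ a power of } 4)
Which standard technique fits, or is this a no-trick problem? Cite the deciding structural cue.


Method: the master substitution — the argument contracts 4-fold per step: reindex ζ exponentially and solve the linear recurrence in the new index.


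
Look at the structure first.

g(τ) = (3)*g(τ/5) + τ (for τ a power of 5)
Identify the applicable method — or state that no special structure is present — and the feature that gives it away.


Method: the master substitution — the index is divided (τ/5), not shifted — substitute τ = 5^m to straighten it into a shift recurrence.


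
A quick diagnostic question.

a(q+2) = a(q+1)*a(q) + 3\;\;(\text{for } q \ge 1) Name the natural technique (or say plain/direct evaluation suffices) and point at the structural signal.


Diagnosis: no special technique — nonlinear feedback in the recursion rules out every root- or factor-based technique.


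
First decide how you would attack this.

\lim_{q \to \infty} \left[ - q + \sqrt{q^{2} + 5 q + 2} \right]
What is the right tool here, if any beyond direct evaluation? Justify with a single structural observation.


Technique: conjugate multiplication — the ∞ − ∞ radical form is the exact trigger for the conjugate maneuver.


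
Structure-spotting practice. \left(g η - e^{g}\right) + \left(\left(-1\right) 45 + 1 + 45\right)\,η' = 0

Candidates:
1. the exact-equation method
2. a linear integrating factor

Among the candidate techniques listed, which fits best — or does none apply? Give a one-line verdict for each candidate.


Best approach: a linear integrating factor — arrange it as η' + g·η = (the forcing term) and the integrating factor does the rest.
- the exact-equation method: exactness fails on the nose — the mixed partials do not match.
- a linear integrating factor: applies; the problem has the shape this method handles.


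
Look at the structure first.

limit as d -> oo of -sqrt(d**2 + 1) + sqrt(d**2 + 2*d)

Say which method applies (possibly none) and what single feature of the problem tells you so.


Best approach: conjugate multiplication — this difference gives up after one conjugate multiplication — the radical structure cancels against its conjugate.


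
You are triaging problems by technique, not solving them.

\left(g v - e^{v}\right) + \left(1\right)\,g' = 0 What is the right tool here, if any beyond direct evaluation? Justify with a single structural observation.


Best approach: a linear integrating factor — linear in the unknown with genuine forcing: multiply through by the exponential of the integrated coefficient and the left side closes into one derivative.


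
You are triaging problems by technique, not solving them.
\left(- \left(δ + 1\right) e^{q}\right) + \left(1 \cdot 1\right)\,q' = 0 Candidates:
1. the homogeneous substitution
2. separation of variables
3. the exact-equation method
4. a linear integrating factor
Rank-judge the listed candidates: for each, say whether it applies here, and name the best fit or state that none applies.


Verdict: separation of variables — solved for the derivative, the right side factors as δ + 1 times e^{q} — all δ-dependence separates from all q-dependence.
- the homogeneous substitution: the slope changes under joint rescaling, failing the degree-zero test.
- separation of variables: yes, a natural case for it.
- the exact-equation method — the cross partial derivatives disagree, so no single potential exists.
- a linear integrating factor: a nonlinear term in the unknown puts this outside the integrating-factor template.


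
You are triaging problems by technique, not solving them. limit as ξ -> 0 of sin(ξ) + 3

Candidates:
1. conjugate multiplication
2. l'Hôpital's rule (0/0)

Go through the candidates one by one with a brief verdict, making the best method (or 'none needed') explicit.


Verdict: no special technique — no denominator vanishes and nothing blows up at 0: direct substitution is the whole computation.
- conjugate multiplication: rationalization has no target — no divergent radical difference appears.
- l'Hôpital's rule (0/0): evaluation at the point is determinate, so the rule has nothing to repair.


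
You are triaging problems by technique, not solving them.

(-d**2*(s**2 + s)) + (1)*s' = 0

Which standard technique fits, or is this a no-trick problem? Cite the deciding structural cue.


Technique: separation of variables — all dependence on the two variables factors apart, the defining separable shape. A Bernoulli rewrite would carry it as the equation stands — separating the variables needs no rearrangement either.


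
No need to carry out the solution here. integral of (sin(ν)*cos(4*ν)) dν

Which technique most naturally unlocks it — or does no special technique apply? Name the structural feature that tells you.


Best approach: a trigonometric identity — the product sin(ν)*cos(4*ν) converts to a sum of single-frequency sinusoids via the product-to-sum identity.


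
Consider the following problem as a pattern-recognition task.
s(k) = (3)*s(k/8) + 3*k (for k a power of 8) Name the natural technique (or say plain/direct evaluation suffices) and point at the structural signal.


Method: the master substitution — index division is the fingerprint: k/8 in the recursive call means substitute k = 8^m.


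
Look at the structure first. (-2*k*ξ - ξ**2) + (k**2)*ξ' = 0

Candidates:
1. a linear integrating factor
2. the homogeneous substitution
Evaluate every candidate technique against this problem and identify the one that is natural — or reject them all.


Technique: the homogeneous substitution — solved for the derivative, the right side is unchanged under scaling k and ξ together — it depends only on the ratio ξ/k, so substitute a single ratio variable. A Bernoulli substitution is a fair alternative on this equation directly; the homogeneous reading takes it as given.
- a linear integrating factor: the unknown enters nonlinearly (through a power, a denominator, or a transcendental function), which the linear integrating-factor recipe cannot absorb as-is — any repair would come from a preliminary substitution, not the factor.
- the homogeneous substitution — a fit — the right tool for this form.


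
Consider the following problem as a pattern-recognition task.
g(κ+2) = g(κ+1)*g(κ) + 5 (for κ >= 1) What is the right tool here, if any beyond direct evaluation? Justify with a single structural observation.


Diagnosis: no special technique — the new term depends nonlinearly on the old ones, which disqualifies every superposition-based technique.


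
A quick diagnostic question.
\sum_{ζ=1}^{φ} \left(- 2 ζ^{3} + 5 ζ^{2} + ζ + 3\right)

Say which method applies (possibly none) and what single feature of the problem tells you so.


Diagnosis: no special technique — every summand is a constant multiple of a power of ζ — apply the standard power-sum identities one degree at a time.


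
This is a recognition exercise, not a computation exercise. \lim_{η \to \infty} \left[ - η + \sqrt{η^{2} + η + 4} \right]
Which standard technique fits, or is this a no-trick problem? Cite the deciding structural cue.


Verdict: conjugate multiplication — divergence minus divergence hides a finite answer — expose it by pairing \sqrt{η^{2} + η + 4} - η with its conjugate.


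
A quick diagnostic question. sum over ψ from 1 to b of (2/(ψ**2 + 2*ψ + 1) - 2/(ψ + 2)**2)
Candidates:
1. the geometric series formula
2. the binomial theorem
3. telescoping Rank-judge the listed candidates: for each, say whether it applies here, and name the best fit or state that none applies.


Best approach: telescoping — each term adds 2/(ψ**2 + 2*ψ + 1) and subtracts the same expression advanced one index; that subtracted piece cancels against the next term's added copy — only the boundary terms survive.
- the geometric series formula — the ratio of consecutive terms depends on the index.
- the binomial theorem — there is no sum-raised-to-a-power identity hiding in these terms.
- telescoping — a fit — the right tool for this form.


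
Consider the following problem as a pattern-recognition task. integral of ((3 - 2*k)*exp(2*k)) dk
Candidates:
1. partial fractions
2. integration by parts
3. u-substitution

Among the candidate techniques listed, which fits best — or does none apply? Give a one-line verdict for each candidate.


Method: integration by parts — a polynomial factor 3 - 2*k multiplies exp(2*k); differentiating 3 - 2*k lowers its degree while exp(2*k) integrates cleanly, so parts wins.
- partial fractions: the expression is not a ratio of polynomials that decomposes further.
- integration by parts — applicable, and directly so.
- u-substitution — no subexpression of the integrand pairs with its own derivative as a factor — individual terms may offer their own substitutions, but any change of variable covering the whole integral would have to be constructed from outside the expression.


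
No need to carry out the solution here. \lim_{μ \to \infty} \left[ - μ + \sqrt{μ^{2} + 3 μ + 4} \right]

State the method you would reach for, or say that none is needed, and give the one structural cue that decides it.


Verdict: conjugate multiplication — turning the difference into a conjugate-rationalized ratio makes the limit readable.


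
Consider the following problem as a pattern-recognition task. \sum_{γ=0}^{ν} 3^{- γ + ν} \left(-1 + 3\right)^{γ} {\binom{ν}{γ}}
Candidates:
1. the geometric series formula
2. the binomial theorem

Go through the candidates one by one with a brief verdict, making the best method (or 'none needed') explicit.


Verdict: the binomial theorem — the binomial coefficients weight matched powers of (-1 + 3) and 3, which is exactly the expansion of a binomial power.
- the geometric series formula: dividing successive terms gives an index-dependent quantity, not a constant.
- the binomial theorem — applies; the problem has the shape this method handles.
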